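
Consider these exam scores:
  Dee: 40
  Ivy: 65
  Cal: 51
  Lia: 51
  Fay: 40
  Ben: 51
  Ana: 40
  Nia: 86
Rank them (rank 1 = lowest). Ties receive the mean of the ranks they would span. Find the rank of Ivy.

7

Sorted (ascending): 40, 40, 40, 51, 51, 51, 65, 86
The 3 values of 40 occupy positions 1–3 → average rank 2.
The 3 values of 51 occupy positions 4–6 → average rank 5.
Ivy has value 65 → rank 7.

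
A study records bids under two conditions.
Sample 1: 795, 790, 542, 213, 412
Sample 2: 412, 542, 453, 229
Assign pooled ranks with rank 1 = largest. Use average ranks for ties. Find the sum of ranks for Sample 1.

Sorted (descending): 795, 790, 542, 542, 453, 412, 412, 229, 213
The 2 values of 542 occupy positions 3–4 → average rank (3+4)/2 = 3.5.
The 2 values of 412 occupy positions 6–7 → average rank (6+7)/2 = 6.5.
Sample 1 values → pooled ranks: 795→1, 790→2, 542→3.5, 213→9, 412→6.5
Rank sum = 1 + 2 + 3.5 + 9 + 6.5 = 22

22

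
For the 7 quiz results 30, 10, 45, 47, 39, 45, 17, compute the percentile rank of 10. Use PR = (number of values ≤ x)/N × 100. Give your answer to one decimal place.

N = 7.
Strictly below 10: 0. Equal to 10: 1.
PR = 1/7 × 100 = 14.3

14.3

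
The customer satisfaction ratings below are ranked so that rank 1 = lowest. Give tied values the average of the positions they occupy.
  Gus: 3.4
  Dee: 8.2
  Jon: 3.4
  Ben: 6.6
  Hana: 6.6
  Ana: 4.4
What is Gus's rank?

1.5

Sorted (ascending): 3.4, 3.4, 4.4, 6.6, 6.6, 8.2
The 2 values of 3.4 occupy positions 1–2 → average rank (1+2)/2 = 1.5.
The 2 values of 6.6 occupy positions 4–5 → average rank (4+5)/2 = 4.5.
Gus has value 3.4 → rank 1.5.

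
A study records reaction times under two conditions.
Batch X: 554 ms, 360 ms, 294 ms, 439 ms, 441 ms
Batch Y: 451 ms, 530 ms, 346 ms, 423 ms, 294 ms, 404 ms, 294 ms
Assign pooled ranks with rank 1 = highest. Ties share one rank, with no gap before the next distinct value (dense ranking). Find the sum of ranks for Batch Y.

47

Sorted (descending): 554, 530, 451, 441, 439, 423, 404, 360, 346, 294, 294, 294
The 3 values of 294 share dense rank 10.
Remaining distinct values take the next consecutive integers.
Batch Y values → pooled ranks: 451→3, 530→2, 346→9, 423→6, 294→10, 404→7, 294→10
Rank sum = 3 + 2 + 9 + 6 + 10 + 7 + 10 = 47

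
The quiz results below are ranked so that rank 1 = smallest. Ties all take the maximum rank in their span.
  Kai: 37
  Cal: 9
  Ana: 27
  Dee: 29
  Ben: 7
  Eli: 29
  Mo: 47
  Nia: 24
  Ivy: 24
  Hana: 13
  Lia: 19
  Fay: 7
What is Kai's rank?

Sorted (ascending): 7, 7, 9, 13, 19, 24, 24, 27, 29, 29, 37, 47
The 2 values of 7 occupy positions 1–2 → each gets rank 2.
The 2 values of 24 occupy positions 6–7 → each gets rank 7.
The 2 values of 29 occupy positions 9–10 → each gets rank 10.
Kai has value 37 → rank 11.

11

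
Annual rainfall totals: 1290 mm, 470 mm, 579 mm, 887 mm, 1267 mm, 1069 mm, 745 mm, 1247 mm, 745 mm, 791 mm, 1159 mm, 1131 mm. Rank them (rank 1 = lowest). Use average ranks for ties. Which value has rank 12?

1290

Sorted (ascending): 470, 579, 745, 745, 791, 887, 1069, 1131, 1159, 1247, 1267, 1290
The 2 values of 745 occupy positions 3–4 → average rank (3+4)/2 = 3.5.
Rank 12 → value 1290.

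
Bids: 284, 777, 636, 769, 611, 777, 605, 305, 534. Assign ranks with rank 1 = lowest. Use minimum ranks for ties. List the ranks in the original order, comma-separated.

Sorted (ascending): 284, 305, 534, 605, 611, 636, 769, 777, 777
The 2 values of 777 occupy positions 8–9 → each gets rank 8.

1, 8, 6, 7, 5, 8, 4, 2, 3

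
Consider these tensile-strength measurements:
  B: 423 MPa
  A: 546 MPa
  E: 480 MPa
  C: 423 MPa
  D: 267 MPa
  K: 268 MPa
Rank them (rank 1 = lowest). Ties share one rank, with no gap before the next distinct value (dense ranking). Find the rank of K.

2

Sorted (ascending): 267, 268, 423, 423, 480, 546
The 2 values of 423 share dense rank 3.
Remaining distinct values take the next consecutive integers.
K has value 268 MPa → rank 2.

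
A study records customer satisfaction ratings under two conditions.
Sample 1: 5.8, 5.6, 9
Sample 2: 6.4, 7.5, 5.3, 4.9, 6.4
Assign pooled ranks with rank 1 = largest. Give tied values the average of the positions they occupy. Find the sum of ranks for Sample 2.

24

Sorted (descending): 9, 7.5, 6.4, 6.4, 5.8, 5.6, 5.3, 4.9
The 2 values of 6.4 occupy positions 3–4 → average rank (3+4)/2 = 3.5.
Sample 2 values → pooled ranks: 6.4→3.5, 7.5→2, 5.3→7, 4.9→8, 6.4→3.5
Rank sum = 3.5 + 2 + 7 + 8 + 3.5 = 24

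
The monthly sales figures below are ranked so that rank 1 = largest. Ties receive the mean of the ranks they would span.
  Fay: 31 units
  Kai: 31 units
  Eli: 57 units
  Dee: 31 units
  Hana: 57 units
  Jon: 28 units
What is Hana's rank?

1.5

Sorted (descending): 57, 57, 31, 31, 31, 28
The 2 values of 57 occupy positions 1–2 → average rank (1+2)/2 = 1.5.
The 3 values of 31 occupy positions 3–5 → average rank 4.
Hana has value 57 units → rank 1.5.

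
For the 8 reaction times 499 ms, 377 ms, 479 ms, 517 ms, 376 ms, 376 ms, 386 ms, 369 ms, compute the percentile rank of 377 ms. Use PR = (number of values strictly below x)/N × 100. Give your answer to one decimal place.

N = 8.
Strictly below 377: 3. Equal to 377: 1.
PR = 3/8 × 100 = 37.5

37.5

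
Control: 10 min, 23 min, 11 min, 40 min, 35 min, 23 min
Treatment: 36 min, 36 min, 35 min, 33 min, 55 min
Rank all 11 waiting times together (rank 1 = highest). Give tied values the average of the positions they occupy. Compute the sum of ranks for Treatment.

20.5

Sorted (descending): 55, 40, 36, 36, 35, 35, 33, 23, 23, 11, 10
The 2 values of 36 occupy positions 3–4 → average rank (3+4)/2 = 3.5.
The 2 values of 35 occupy positions 5–6 → average rank (5+6)/2 = 5.5.
The 2 values of 23 occupy positions 8–9 → average rank (8+9)/2 = 8.5.
Treatment values → pooled ranks: 36→3.5, 36→3.5, 35→5.5, 33→7, 55→1
Rank sum = 3.5 + 3.5 + 5.5 + 7 + 1 = 20.5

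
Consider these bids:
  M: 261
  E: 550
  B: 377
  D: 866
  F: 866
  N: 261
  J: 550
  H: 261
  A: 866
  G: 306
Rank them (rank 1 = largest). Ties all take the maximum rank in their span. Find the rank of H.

10

Sorted (descending): 866, 866, 866, 550, 550, 377, 306, 261, 261, 261
The 3 values of 866 occupy positions 1–3 → each gets rank 3.
The 2 values of 550 occupy positions 4–5 → each gets rank 5.
The 3 values of 261 occupy positions 8–10 → each gets rank 10.
H has value 261 → rank 10.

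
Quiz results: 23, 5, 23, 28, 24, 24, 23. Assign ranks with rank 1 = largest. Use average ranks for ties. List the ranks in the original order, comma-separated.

Sorted (descending): 28, 24, 24, 23, 23, 23, 5
The 2 values of 24 occupy positions 2–3 → average rank (2+3)/2 = 2.5.
The 3 values of 23 occupy positions 4–6 → average rank 5.

5, 7, 5, 1, 2.5, 2.5, 5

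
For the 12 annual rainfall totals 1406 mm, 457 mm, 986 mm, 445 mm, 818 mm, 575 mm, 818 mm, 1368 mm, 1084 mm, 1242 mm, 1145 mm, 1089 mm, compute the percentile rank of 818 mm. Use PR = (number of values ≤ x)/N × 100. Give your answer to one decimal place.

N = 12.
Strictly below 818: 3. Equal to 818: 2.
PR = 5/12 × 100 = 41.7

41.7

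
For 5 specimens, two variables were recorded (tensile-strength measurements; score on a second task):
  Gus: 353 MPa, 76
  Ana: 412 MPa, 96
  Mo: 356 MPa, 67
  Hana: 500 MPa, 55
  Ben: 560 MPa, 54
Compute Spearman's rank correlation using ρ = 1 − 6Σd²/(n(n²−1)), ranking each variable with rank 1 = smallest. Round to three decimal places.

-0.700

Ranks of variable 1: 1, 3, 2, 4, 5
Ranks of variable 2: 4, 5, 3, 2, 1
d = r₁ − r₂: -3, -2, -1, 2, 4
d²: 9, 4, 1, 4, 16; Σd² = 34
ρ = 1 − 6·34/(5·24) = 1 − 204/120 = -0.700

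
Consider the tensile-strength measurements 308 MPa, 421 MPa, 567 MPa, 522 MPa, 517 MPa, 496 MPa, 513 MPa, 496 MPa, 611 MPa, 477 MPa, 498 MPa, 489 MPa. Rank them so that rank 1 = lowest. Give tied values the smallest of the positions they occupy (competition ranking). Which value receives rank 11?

Sorted (ascending): 308, 421, 477, 489, 496, 496, 498, 513, 517, 522, 567, 611
The 2 values of 496 occupy positions 5–6 → each gets rank 5.
Rank 11 → value 567.

567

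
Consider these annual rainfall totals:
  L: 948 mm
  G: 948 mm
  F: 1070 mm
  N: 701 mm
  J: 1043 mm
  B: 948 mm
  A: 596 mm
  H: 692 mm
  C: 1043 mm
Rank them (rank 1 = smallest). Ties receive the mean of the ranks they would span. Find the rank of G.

Sorted (ascending): 596, 692, 701, 948, 948, 948, 1043, 1043, 1070
The 3 values of 948 occupy positions 4–6 → average rank 5.
The 2 values of 1043 occupy positions 7–8 → average rank (7+8)/2 = 7.5.
G has value 948 mm → rank 5.

5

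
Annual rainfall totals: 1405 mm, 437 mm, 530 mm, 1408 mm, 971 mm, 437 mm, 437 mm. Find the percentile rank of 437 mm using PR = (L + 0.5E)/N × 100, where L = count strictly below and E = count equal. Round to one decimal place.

N = 7.
Strictly below 437: 0. Equal to 437: 3.
PR = (0 + 0.5·3)/7 × 100 = 21.4

21.4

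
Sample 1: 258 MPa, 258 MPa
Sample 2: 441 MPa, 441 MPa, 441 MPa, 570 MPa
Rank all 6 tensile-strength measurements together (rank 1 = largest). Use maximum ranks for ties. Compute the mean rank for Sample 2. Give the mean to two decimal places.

Sorted (descending): 570, 441, 441, 441, 258, 258
The 3 values of 441 occupy positions 2–4 → each gets rank 4.
The 2 values of 258 occupy positions 5–6 → each gets rank 6.
Sample 2 values → pooled ranks: 441→4, 441→4, 441→4, 570→1
Mean rank = (4 + 4 + 4 + 1) / 4 = 3.25

3.25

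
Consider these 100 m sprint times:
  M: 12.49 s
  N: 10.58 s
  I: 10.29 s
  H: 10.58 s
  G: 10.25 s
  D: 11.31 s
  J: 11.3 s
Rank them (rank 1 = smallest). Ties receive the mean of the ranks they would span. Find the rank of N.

Sorted (ascending): 10.25, 10.29, 10.58, 10.58, 11.3, 11.31, 12.49
The 2 values of 10.58 occupy positions 3–4 → average rank (3+4)/2 = 3.5.
N has value 10.58 s → rank 3.5.

3.5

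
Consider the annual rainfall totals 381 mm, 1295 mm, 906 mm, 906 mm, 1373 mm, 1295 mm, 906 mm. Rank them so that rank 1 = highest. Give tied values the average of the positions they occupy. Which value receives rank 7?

Sorted (descending): 1373, 1295, 1295, 906, 906, 906, 381
The 2 values of 1295 occupy positions 2–3 → average rank (2+3)/2 = 2.5.
The 3 values of 906 occupy positions 4–6 → average rank 5.
Rank 7 → value 381.

381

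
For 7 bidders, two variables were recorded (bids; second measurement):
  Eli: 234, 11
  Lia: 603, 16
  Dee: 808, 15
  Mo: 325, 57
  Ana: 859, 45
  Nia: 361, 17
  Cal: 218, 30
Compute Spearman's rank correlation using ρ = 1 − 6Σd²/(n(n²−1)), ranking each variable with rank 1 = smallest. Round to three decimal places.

0.036

Ranks of variable 1: 2, 5, 6, 3, 7, 4, 1
Ranks of variable 2: 1, 3, 2, 7, 6, 4, 5
d = r₁ − r₂: 1, 2, 4, -4, 1, 0, -4
d²: 1, 4, 16, 16, 1, 0, 16; Σd² = 54
ρ = 1 − 6·54/(7·48) = 1 − 324/336 = 0.036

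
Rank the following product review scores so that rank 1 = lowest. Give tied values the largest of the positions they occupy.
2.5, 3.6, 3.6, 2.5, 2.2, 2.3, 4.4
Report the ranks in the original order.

Sorted (ascending): 2.2, 2.3, 2.5, 2.5, 3.6, 3.6, 4.4
The 2 values of 2.5 occupy positions 3–4 → each gets rank 4.
The 2 values of 3.6 occupy positions 5–6 → each gets rank 6.

4, 6, 6, 4, 1, 2, 7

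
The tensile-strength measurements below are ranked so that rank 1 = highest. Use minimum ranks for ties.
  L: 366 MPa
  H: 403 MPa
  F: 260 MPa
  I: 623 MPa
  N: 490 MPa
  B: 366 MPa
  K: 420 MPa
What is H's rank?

Sorted (descending): 623, 490, 420, 403, 366, 366, 260
The 2 values of 366 occupy positions 5–6 → each gets rank 5.
H has value 403 MPa → rank 4.

4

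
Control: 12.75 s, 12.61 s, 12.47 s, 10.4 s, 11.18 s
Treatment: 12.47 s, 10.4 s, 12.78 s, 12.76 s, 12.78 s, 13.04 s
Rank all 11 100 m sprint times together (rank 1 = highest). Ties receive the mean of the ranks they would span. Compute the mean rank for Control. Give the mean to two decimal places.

7.60

Sorted (descending): 13.04, 12.78, 12.78, 12.76, 12.75, 12.61, 12.47, 12.47, 11.18, 10.4, 10.4
The 2 values of 12.78 occupy positions 2–3 → average rank (2+3)/2 = 2.5.
The 2 values of 12.47 occupy positions 7–8 → average rank (7+8)/2 = 7.5.
The 2 values of 10.4 occupy positions 10–11 → average rank (10+11)/2 = 10.5.
Control values → pooled ranks: 12.75→5, 12.61→6, 12.47→7.5, 10.4→10.5, 11.18→9
Mean rank = (5 + 6 + 7.5 + 10.5 + 9) / 5 = 7.60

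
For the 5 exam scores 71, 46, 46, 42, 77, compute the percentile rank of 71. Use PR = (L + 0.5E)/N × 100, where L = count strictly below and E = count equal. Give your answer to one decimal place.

70.0

N = 5.
Strictly below 71: 3. Equal to 71: 1.
PR = (3 + 0.5·1)/5 × 100 = 70.0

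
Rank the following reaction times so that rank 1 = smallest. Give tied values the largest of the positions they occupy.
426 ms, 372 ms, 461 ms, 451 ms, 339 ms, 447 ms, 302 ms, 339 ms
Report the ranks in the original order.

5, 4, 8, 7, 3, 6, 1, 3

Sorted (ascending): 302, 339, 339, 372, 426, 447, 451, 461
The 2 values of 339 occupy positions 2–3 → each gets rank 3.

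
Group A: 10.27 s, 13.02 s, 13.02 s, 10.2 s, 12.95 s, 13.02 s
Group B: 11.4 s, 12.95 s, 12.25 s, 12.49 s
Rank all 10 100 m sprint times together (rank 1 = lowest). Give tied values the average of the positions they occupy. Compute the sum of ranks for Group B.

18.5

Sorted (ascending): 10.2, 10.27, 11.4, 12.25, 12.49, 12.95, 12.95, 13.02, 13.02, 13.02
The 2 values of 12.95 occupy positions 6–7 → average rank (6+7)/2 = 6.5.
The 3 values of 13.02 occupy positions 8–10 → average rank 9.
Group B values → pooled ranks: 11.4→3, 12.95→6.5, 12.25→4, 12.49→5
Rank sum = 3 + 6.5 + 4 + 5 = 18.5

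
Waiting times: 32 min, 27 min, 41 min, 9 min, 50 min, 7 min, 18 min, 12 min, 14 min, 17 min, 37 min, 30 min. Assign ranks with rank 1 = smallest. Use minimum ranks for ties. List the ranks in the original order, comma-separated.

Sorted (ascending): 7, 9, 12, 14, 17, 18, 27, 30, 32, 37, 41, 50
No ties — each value takes its position as its rank.

9, 7, 11, 2, 12, 1, 6, 3, 4, 5, 10, 8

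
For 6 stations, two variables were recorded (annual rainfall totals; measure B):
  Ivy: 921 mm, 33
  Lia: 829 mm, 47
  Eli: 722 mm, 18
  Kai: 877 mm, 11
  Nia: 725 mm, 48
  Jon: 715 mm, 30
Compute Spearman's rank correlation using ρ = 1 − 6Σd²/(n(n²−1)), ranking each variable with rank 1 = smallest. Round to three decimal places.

Ranks of variable 1: 6, 4, 2, 5, 3, 1
Ranks of variable 2: 4, 5, 2, 1, 6, 3
d = r₁ − r₂: 2, -1, 0, 4, -3, -2
d²: 4, 1, 0, 16, 9, 4; Σd² = 34
ρ = 1 − 6·34/(6·35) = 1 − 204/210 = 0.029

0.029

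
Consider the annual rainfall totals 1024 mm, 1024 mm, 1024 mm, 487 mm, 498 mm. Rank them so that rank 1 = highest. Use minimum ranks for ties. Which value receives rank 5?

Sorted (descending): 1024, 1024, 1024, 498, 487
The 3 values of 1024 occupy positions 1–3 → each gets rank 1.
Rank 5 → value 487.

487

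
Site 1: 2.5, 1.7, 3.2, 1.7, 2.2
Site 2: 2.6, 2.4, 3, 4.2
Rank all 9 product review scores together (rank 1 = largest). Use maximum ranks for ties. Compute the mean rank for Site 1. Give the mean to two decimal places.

Sorted (descending): 4.2, 3.2, 3, 2.6, 2.5, 2.4, 2.2, 1.7, 1.7
The 2 values of 1.7 occupy positions 8–9 → each gets rank 9.
Site 1 values → pooled ranks: 2.5→5, 1.7→9, 3.2→2, 1.7→9, 2.2→7
Mean rank = (5 + 9 + 2 + 9 + 7) / 5 = 6.40

6.40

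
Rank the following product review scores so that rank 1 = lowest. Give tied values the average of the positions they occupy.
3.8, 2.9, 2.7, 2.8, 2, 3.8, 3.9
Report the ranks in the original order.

5.5, 4, 2, 3, 1, 5.5, 7

Sorted (ascending): 2, 2.7, 2.8, 2.9, 3.8, 3.8, 3.9
The 2 values of 3.8 occupy positions 5–6 → average rank (5+6)/2 = 5.5.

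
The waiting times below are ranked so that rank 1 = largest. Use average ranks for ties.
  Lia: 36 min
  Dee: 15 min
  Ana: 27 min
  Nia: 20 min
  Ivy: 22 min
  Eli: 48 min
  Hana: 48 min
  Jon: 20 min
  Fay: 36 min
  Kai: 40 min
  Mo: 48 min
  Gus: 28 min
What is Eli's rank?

2

Sorted (descending): 48, 48, 48, 40, 36, 36, 28, 27, 22, 20, 20, 15
The 3 values of 48 occupy positions 1–3 → average rank 2.
The 2 values of 36 occupy positions 5–6 → average rank (5+6)/2 = 5.5.
The 2 values of 20 occupy positions 10–11 → average rank (10+11)/2 = 10.5.
Eli has value 48 min → rank 2.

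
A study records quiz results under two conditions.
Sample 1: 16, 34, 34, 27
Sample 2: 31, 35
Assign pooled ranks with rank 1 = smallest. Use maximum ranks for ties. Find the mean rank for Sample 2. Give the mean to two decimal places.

4.50

Sorted (ascending): 16, 27, 31, 34, 34, 35
The 2 values of 34 occupy positions 4–5 → each gets rank 5.
Sample 2 values → pooled ranks: 31→3, 35→6
Mean rank = (3 + 6) / 2 = 4.50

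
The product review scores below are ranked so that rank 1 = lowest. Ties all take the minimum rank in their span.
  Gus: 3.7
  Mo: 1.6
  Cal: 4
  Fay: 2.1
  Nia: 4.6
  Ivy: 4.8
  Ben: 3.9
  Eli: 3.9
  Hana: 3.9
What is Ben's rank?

4

Sorted (ascending): 1.6, 2.1, 3.7, 3.9, 3.9, 3.9, 4, 4.6, 4.8
The 3 values of 3.9 occupy positions 4–6 → each gets rank 4.
Ben has value 3.9 → rank 4.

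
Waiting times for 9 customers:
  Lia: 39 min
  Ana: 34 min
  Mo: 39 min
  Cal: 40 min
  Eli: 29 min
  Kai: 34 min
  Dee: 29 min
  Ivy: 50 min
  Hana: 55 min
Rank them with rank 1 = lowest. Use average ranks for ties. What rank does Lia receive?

Sorted (ascending): 29, 29, 34, 34, 39, 39, 40, 50, 55
The 2 values of 29 occupy positions 1–2 → average rank (1+2)/2 = 1.5.
The 2 values of 34 occupy positions 3–4 → average rank (3+4)/2 = 3.5.
The 2 values of 39 occupy positions 5–6 → average rank (5+6)/2 = 5.5.
Lia has value 39 min → rank 5.5.

5.5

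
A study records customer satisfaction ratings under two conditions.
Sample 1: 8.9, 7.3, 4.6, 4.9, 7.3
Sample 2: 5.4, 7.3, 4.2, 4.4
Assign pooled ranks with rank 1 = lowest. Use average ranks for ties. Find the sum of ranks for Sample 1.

Sorted (ascending): 4.2, 4.4, 4.6, 4.9, 5.4, 7.3, 7.3, 7.3, 8.9
The 3 values of 7.3 occupy positions 6–8 → average rank 7.
Sample 1 values → pooled ranks: 8.9→9, 7.3→7, 4.6→3, 4.9→4, 7.3→7
Rank sum = 9 + 7 + 3 + 4 + 7 = 30

30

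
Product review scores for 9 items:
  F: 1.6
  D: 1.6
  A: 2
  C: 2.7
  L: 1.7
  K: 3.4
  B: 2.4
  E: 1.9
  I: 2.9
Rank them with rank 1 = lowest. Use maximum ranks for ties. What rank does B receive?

6

Sorted (ascending): 1.6, 1.6, 1.7, 1.9, 2, 2.4, 2.7, 2.9, 3.4
The 2 values of 1.6 occupy positions 1–2 → each gets rank 2.
B has value 2.4 → rank 6.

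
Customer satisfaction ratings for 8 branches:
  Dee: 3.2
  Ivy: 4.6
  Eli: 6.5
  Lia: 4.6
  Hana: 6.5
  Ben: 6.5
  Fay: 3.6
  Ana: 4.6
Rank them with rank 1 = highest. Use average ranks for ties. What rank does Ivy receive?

5

Sorted (descending): 6.5, 6.5, 6.5, 4.6, 4.6, 4.6, 3.6, 3.2
The 3 values of 6.5 occupy positions 1–3 → average rank 2.
The 3 values of 4.6 occupy positions 4–6 → average rank 5.
Ivy has value 4.6 → rank 5.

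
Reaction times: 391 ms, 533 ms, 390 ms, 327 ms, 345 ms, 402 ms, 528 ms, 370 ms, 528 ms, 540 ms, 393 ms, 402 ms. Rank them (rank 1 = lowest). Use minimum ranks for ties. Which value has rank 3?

370

Sorted (ascending): 327, 345, 370, 390, 391, 393, 402, 402, 528, 528, 533, 540
The 2 values of 402 occupy positions 7–8 → each gets rank 7.
The 2 values of 528 occupy positions 9–10 → each gets rank 9.
Rank 3 → value 370.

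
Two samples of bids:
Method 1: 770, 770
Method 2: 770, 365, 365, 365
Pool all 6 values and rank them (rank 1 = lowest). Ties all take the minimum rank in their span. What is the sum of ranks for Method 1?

8

Sorted (ascending): 365, 365, 365, 770, 770, 770
The 3 values of 365 occupy positions 1–3 → each gets rank 1.
The 3 values of 770 occupy positions 4–6 → each gets rank 4.
Method 1 values → pooled ranks: 770→4, 770→4
Rank sum = 4 + 4 = 8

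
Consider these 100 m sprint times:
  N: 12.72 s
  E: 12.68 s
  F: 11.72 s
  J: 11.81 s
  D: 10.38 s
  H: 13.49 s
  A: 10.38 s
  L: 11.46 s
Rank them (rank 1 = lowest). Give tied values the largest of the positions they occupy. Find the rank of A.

Sorted (ascending): 10.38, 10.38, 11.46, 11.72, 11.81, 12.68, 12.72, 13.49
The 2 values of 10.38 occupy positions 1–2 → each gets rank 2.
A has value 10.38 s → rank 2.

2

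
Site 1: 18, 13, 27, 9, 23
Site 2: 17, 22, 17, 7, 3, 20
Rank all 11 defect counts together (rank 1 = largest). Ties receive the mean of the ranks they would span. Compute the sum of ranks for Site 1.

Sorted (descending): 27, 23, 22, 20, 18, 17, 17, 13, 9, 7, 3
The 2 values of 17 occupy positions 6–7 → average rank (6+7)/2 = 6.5.
Site 1 values → pooled ranks: 18→5, 13→8, 27→1, 9→9, 23→2
Rank sum = 5 + 8 + 1 + 9 + 2 = 25

25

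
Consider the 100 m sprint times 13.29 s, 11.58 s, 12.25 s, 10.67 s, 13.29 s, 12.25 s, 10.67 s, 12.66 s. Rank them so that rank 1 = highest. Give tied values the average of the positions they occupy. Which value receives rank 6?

11.58

Sorted (descending): 13.29, 13.29, 12.66, 12.25, 12.25, 11.58, 10.67, 10.67
The 2 values of 13.29 occupy positions 1–2 → average rank (1+2)/2 = 1.5.
The 2 values of 12.25 occupy positions 4–5 → average rank (4+5)/2 = 4.5.
The 2 values of 10.67 occupy positions 7–8 → average rank (7+8)/2 = 7.5.
Rank 6 → value 11.58.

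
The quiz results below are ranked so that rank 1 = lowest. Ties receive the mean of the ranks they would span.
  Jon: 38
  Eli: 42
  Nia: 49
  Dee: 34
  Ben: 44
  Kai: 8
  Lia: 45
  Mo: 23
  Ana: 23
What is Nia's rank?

Sorted (ascending): 8, 23, 23, 34, 38, 42, 44, 45, 49
The 2 values of 23 occupy positions 2–3 → average rank (2+3)/2 = 2.5.
Nia has value 49 → rank 9.

9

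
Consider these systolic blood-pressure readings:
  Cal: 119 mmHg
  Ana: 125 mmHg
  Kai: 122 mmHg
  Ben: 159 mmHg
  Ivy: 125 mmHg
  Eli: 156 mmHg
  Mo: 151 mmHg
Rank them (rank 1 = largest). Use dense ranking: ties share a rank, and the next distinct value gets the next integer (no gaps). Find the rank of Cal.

6

Sorted (descending): 159, 156, 151, 125, 125, 122, 119
The 2 values of 125 share dense rank 4.
Remaining distinct values take the next consecutive integers.
Cal has value 119 mmHg → rank 6.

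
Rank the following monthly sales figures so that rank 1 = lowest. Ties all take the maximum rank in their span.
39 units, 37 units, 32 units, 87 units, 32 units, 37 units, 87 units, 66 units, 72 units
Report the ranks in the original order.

Sorted (ascending): 32, 32, 37, 37, 39, 66, 72, 87, 87
The 2 values of 32 occupy positions 1–2 → each gets rank 2.
The 2 values of 37 occupy positions 3–4 → each gets rank 4.
The 2 values of 87 occupy positions 8–9 → each gets rank 9.

5, 4, 2, 9, 2, 4, 9, 6, 7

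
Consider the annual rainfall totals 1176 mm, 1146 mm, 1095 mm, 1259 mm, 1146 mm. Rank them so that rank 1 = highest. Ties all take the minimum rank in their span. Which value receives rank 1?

Sorted (descending): 1259, 1176, 1146, 1146, 1095
The 2 values of 1146 occupy positions 3–4 → each gets rank 3.
Rank 1 → value 1259.

1259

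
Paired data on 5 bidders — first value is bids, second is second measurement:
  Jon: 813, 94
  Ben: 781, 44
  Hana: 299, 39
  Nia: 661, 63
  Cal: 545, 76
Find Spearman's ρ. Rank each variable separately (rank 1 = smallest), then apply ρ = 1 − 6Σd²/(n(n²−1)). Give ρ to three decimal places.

Ranks of variable 1: 5, 4, 1, 3, 2
Ranks of variable 2: 5, 2, 1, 3, 4
d = r₁ − r₂: 0, 2, 0, 0, -2
d²: 0, 4, 0, 0, 4; Σd² = 8
ρ = 1 − 6·8/(5·24) = 1 − 48/120 = 0.600

0.600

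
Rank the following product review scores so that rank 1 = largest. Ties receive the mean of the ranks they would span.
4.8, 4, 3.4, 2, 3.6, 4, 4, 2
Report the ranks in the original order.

Sorted (descending): 4.8, 4, 4, 4, 3.6, 3.4, 2, 2
The 3 values of 4 occupy positions 2–4 → average rank 3.
The 2 values of 2 occupy positions 7–8 → average rank (7+8)/2 = 7.5.

1, 3, 6, 7.5, 5, 3, 3, 7.5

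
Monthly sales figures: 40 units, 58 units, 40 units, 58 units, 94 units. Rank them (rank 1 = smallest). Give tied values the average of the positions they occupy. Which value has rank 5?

94

Sorted (ascending): 40, 40, 58, 58, 94
The 2 values of 40 occupy positions 1–2 → average rank (1+2)/2 = 1.5.
The 2 values of 58 occupy positions 3–4 → average rank (3+4)/2 = 3.5.
Rank 5 → value 94.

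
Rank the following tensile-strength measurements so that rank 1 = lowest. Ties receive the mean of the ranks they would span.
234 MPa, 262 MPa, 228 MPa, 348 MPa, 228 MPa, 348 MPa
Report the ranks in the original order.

3, 4, 1.5, 5.5, 1.5, 5.5

Sorted (ascending): 228, 228, 234, 262, 348, 348
The 2 values of 228 occupy positions 1–2 → average rank (1+2)/2 = 1.5.
The 2 values of 348 occupy positions 5–6 → average rank (5+6)/2 = 5.5.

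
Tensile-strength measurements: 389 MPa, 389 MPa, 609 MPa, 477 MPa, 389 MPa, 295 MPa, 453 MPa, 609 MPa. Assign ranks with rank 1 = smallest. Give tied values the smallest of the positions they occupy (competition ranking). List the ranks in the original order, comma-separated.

Sorted (ascending): 295, 389, 389, 389, 453, 477, 609, 609
The 3 values of 389 occupy positions 2–4 → each gets rank 2.
The 2 values of 609 occupy positions 7–8 → each gets rank 7.

2, 2, 7, 6, 2, 1, 5, 7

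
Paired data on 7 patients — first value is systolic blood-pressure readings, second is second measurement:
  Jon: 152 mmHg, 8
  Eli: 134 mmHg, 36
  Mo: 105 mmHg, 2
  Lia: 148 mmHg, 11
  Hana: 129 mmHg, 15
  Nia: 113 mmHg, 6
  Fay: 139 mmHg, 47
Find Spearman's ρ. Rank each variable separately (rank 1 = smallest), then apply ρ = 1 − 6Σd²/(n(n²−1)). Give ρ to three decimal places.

Ranks of variable 1: 7, 4, 1, 6, 3, 2, 5
Ranks of variable 2: 3, 6, 1, 4, 5, 2, 7
d = r₁ − r₂: 4, -2, 0, 2, -2, 0, -2
d²: 16, 4, 0, 4, 4, 0, 4; Σd² = 32
ρ = 1 − 6·32/(7·48) = 1 − 192/336 = 0.429

0.429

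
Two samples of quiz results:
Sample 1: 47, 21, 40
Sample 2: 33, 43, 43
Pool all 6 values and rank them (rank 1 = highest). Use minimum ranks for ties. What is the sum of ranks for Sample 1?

Sorted (descending): 47, 43, 43, 40, 33, 21
The 2 values of 43 occupy positions 2–3 → each gets rank 2.
Sample 1 values → pooled ranks: 47→1, 21→6, 40→4
Rank sum = 1 + 6 + 4 = 11

11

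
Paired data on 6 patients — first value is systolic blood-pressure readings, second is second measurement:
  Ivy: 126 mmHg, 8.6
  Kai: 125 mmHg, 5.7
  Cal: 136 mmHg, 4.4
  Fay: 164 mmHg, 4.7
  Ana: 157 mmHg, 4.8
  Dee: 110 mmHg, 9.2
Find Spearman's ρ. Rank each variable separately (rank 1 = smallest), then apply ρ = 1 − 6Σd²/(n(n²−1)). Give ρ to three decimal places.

Ranks of variable 1: 3, 2, 4, 6, 5, 1
Ranks of variable 2: 5, 4, 1, 2, 3, 6
d = r₁ − r₂: -2, -2, 3, 4, 2, -5
d²: 4, 4, 9, 16, 4, 25; Σd² = 62
ρ = 1 − 6·62/(6·35) = 1 − 372/210 = -0.771

-0.771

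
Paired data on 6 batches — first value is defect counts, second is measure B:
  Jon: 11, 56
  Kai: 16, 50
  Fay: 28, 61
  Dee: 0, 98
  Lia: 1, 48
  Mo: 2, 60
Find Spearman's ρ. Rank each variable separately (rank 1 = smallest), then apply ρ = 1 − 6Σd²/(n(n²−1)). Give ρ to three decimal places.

-0.086

Ranks of variable 1: 4, 5, 6, 1, 2, 3
Ranks of variable 2: 3, 2, 5, 6, 1, 4
d = r₁ − r₂: 1, 3, 1, -5, 1, -1
d²: 1, 9, 1, 25, 1, 1; Σd² = 38
ρ = 1 − 6·38/(6·35) = 1 − 228/210 = -0.086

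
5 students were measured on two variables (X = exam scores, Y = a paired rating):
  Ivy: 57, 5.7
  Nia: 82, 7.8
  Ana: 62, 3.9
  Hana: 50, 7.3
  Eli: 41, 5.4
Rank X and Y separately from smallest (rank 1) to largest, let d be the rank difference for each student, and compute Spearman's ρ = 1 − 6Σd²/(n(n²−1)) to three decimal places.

Ranks of variable 1: 3, 5, 4, 2, 1
Ranks of variable 2: 3, 5, 1, 4, 2
d = r₁ − r₂: 0, 0, 3, -2, -1
d²: 0, 0, 9, 4, 1; Σd² = 14
ρ = 1 − 6·14/(5·24) = 1 − 84/120 = 0.300

0.300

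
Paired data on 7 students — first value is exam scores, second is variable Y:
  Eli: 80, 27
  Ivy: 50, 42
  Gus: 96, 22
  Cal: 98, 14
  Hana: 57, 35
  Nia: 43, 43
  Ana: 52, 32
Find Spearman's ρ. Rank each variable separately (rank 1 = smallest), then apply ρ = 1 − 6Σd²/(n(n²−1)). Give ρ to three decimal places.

-0.964

Ranks of variable 1: 5, 2, 6, 7, 4, 1, 3
Ranks of variable 2: 3, 6, 2, 1, 5, 7, 4
d = r₁ − r₂: 2, -4, 4, 6, -1, -6, -1
d²: 4, 16, 16, 36, 1, 36, 1; Σd² = 110
ρ = 1 − 6·110/(7·48) = 1 − 660/336 = -0.964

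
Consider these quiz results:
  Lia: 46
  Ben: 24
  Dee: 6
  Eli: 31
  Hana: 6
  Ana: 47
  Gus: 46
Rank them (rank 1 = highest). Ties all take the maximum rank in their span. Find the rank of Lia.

3

Sorted (descending): 47, 46, 46, 31, 24, 6, 6
The 2 values of 46 occupy positions 2–3 → each gets rank 3.
The 2 values of 6 occupy positions 6–7 → each gets rank 7.
Lia has value 46 → rank 3.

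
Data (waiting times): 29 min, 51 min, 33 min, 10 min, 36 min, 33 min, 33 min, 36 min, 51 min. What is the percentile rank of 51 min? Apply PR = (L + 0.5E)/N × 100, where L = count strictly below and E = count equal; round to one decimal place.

88.9

N = 9.
Strictly below 51: 7. Equal to 51: 2.
PR = (7 + 0.5·2)/9 × 100 = 88.9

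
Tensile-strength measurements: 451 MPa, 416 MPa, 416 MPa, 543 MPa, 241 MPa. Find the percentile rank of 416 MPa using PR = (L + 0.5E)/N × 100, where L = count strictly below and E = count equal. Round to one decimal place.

N = 5.
Strictly below 416: 1. Equal to 416: 2.
PR = (1 + 0.5·2)/5 × 100 = 40.0

40.0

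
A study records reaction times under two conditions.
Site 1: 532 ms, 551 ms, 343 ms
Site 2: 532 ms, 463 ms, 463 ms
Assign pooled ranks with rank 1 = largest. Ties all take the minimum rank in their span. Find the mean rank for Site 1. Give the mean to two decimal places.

3.00

Sorted (descending): 551, 532, 532, 463, 463, 343
The 2 values of 532 occupy positions 2–3 → each gets rank 2.
The 2 values of 463 occupy positions 4–5 → each gets rank 4.
Site 1 values → pooled ranks: 532→2, 551→1, 343→6
Mean rank = (2 + 1 + 6) / 3 = 3.00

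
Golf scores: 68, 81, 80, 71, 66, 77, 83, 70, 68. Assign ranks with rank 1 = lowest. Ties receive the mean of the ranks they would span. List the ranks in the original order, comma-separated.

2.5, 8, 7, 5, 1, 6, 9, 4, 2.5

Sorted (ascending): 66, 68, 68, 70, 71, 77, 80, 81, 83
The 2 values of 68 occupy positions 2–3 → average rank (2+3)/2 = 2.5.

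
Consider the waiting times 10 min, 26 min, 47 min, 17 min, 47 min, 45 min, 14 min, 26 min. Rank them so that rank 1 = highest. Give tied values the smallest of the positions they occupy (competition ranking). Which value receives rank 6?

Sorted (descending): 47, 47, 45, 26, 26, 17, 14, 10
The 2 values of 47 occupy positions 1–2 → each gets rank 1.
The 2 values of 26 occupy positions 4–5 → each gets rank 4.
Rank 6 → value 17.

17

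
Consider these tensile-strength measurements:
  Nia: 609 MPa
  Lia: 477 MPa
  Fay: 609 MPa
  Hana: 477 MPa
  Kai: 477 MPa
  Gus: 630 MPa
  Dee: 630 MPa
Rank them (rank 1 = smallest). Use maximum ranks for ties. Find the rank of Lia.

3

Sorted (ascending): 477, 477, 477, 609, 609, 630, 630
The 3 values of 477 occupy positions 1–3 → each gets rank 3.
The 2 values of 609 occupy positions 4–5 → each gets rank 5.
The 2 values of 630 occupy positions 6–7 → each gets rank 7.
Lia has value 477 MPa → rank 3.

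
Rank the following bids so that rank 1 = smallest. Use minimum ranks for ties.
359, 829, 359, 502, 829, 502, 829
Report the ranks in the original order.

Sorted (ascending): 359, 359, 502, 502, 829, 829, 829
The 2 values of 359 occupy positions 1–2 → each gets rank 1.
The 2 values of 502 occupy positions 3–4 → each gets rank 3.
The 3 values of 829 occupy positions 5–7 → each gets rank 5.

1, 5, 1, 3, 5, 3, 5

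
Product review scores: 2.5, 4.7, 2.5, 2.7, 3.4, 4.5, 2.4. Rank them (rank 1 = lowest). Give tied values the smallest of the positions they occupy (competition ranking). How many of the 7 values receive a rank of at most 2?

Sorted (ascending): 2.4, 2.5, 2.5, 2.7, 3.4, 4.5, 4.7
The 2 values of 2.5 occupy positions 2–3 → each gets rank 2.
Ranks ≤ 2: {1, 2, 2} → 3 values.

3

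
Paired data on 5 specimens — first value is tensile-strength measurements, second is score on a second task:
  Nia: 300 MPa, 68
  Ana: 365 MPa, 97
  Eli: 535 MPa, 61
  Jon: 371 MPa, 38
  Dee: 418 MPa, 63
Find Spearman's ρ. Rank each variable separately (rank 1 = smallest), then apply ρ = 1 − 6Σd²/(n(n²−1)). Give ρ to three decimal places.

Ranks of variable 1: 1, 2, 5, 3, 4
Ranks of variable 2: 4, 5, 2, 1, 3
d = r₁ − r₂: -3, -3, 3, 2, 1
d²: 9, 9, 9, 4, 1; Σd² = 32
ρ = 1 − 6·32/(5·24) = 1 − 192/120 = -0.600

-0.600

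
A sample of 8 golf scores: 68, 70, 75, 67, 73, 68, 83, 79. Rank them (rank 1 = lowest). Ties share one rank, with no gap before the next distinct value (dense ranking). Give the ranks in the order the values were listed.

2, 3, 5, 1, 4, 2, 7, 6

Sorted (ascending): 67, 68, 68, 70, 73, 75, 79, 83
The 2 values of 68 share dense rank 2.
Remaining distinct values take the next consecutive integers.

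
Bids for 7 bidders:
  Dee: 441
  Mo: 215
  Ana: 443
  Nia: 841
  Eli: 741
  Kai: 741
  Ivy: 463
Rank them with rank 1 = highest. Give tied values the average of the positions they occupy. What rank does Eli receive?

Sorted (descending): 841, 741, 741, 463, 443, 441, 215
The 2 values of 741 occupy positions 2–3 → average rank (2+3)/2 = 2.5.
Eli has value 741 → rank 2.5.

2.5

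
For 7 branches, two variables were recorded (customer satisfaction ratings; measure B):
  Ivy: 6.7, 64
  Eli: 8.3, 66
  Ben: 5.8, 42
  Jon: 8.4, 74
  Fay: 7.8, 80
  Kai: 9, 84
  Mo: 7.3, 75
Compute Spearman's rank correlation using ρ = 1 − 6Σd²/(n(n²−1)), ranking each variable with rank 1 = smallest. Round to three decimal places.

Ranks of variable 1: 2, 5, 1, 6, 4, 7, 3
Ranks of variable 2: 2, 3, 1, 4, 6, 7, 5
d = r₁ − r₂: 0, 2, 0, 2, -2, 0, -2
d²: 0, 4, 0, 4, 4, 0, 4; Σd² = 16
ρ = 1 − 6·16/(7·48) = 1 − 96/336 = 0.714

0.714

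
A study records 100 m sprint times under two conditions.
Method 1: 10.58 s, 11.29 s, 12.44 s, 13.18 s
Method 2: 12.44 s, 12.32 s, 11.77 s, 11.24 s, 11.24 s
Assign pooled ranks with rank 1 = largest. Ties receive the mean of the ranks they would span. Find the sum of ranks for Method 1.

18.5

Sorted (descending): 13.18, 12.44, 12.44, 12.32, 11.77, 11.29, 11.24, 11.24, 10.58
The 2 values of 12.44 occupy positions 2–3 → average rank (2+3)/2 = 2.5.
The 2 values of 11.24 occupy positions 7–8 → average rank (7+8)/2 = 7.5.
Method 1 values → pooled ranks: 10.58→9, 11.29→6, 12.44→2.5, 13.18→1
Rank sum = 9 + 6 + 2.5 + 1 = 18.5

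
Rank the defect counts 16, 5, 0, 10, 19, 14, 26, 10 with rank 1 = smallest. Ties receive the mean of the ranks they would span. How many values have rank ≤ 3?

Sorted (ascending): 0, 5, 10, 10, 14, 16, 19, 26
The 2 values of 10 occupy positions 3–4 → average rank (3+4)/2 = 3.5.
Ranks ≤ 3: {1, 2} → 2 values.

2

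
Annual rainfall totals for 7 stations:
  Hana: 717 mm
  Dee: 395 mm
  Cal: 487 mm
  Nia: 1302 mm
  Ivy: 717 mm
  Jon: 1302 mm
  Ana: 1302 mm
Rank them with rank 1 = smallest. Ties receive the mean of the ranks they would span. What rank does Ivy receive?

3.5

Sorted (ascending): 395, 487, 717, 717, 1302, 1302, 1302
The 2 values of 717 occupy positions 3–4 → average rank (3+4)/2 = 3.5.
The 3 values of 1302 occupy positions 5–7 → average rank 6.
Ivy has value 717 mm → rank 3.5.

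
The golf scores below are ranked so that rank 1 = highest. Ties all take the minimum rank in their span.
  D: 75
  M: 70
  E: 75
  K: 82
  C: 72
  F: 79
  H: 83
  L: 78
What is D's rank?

Sorted (descending): 83, 82, 79, 78, 75, 75, 72, 70
The 2 values of 75 occupy positions 5–6 → each gets rank 5.
D has value 75 → rank 5.

5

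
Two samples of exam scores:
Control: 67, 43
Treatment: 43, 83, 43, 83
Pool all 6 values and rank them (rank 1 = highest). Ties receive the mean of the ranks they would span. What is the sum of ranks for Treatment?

13

Sorted (descending): 83, 83, 67, 43, 43, 43
The 2 values of 83 occupy positions 1–2 → average rank (1+2)/2 = 1.5.
The 3 values of 43 occupy positions 4–6 → average rank 5.
Treatment values → pooled ranks: 43→5, 83→1.5, 43→5, 83→1.5
Rank sum = 5 + 1.5 + 5 + 1.5 = 13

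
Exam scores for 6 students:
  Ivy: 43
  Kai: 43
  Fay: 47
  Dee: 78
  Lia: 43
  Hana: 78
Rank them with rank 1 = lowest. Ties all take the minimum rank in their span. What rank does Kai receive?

1

Sorted (ascending): 43, 43, 43, 47, 78, 78
The 3 values of 43 occupy positions 1–3 → each gets rank 1.
The 2 values of 78 occupy positions 5–6 → each gets rank 5.
Kai has value 43 → rank 1.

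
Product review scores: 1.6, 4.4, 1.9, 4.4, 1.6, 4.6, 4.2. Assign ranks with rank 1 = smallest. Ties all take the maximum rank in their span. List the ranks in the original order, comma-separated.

2, 6, 3, 6, 2, 7, 4

Sorted (ascending): 1.6, 1.6, 1.9, 4.2, 4.4, 4.4, 4.6
The 2 values of 1.6 occupy positions 1–2 → each gets rank 2.
The 2 values of 4.4 occupy positions 5–6 → each gets rank 6.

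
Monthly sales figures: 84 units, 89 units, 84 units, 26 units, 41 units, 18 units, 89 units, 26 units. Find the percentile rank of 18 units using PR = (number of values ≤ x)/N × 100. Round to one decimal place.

12.5

N = 8.
Strictly below 18: 0. Equal to 18: 1.
PR = 1/8 × 100 = 12.5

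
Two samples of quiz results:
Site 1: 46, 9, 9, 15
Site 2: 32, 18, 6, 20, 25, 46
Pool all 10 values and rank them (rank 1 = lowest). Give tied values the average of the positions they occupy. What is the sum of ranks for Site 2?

Sorted (ascending): 6, 9, 9, 15, 18, 20, 25, 32, 46, 46
The 2 values of 9 occupy positions 2–3 → average rank (2+3)/2 = 2.5.
The 2 values of 46 occupy positions 9–10 → average rank (9+10)/2 = 9.5.
Site 2 values → pooled ranks: 32→8, 18→5, 6→1, 20→6, 25→7, 46→9.5
Rank sum = 8 + 5 + 1 + 6 + 7 + 9.5 = 36.5

36.5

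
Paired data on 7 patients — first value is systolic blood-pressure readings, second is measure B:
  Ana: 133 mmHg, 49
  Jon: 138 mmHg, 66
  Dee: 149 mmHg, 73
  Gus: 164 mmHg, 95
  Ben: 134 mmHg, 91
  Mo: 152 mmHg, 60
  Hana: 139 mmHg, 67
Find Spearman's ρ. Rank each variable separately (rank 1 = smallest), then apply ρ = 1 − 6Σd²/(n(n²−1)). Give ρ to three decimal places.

Ranks of variable 1: 1, 3, 5, 7, 2, 6, 4
Ranks of variable 2: 1, 3, 5, 7, 6, 2, 4
d = r₁ − r₂: 0, 0, 0, 0, -4, 4, 0
d²: 0, 0, 0, 0, 16, 16, 0; Σd² = 32
ρ = 1 − 6·32/(7·48) = 1 − 192/336 = 0.429

0.429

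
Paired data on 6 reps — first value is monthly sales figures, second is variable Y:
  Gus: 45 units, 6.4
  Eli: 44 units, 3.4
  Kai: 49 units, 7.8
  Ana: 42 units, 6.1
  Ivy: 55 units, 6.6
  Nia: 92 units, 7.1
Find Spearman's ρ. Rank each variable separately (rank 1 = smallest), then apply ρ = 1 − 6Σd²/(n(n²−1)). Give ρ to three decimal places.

Ranks of variable 1: 3, 2, 4, 1, 5, 6
Ranks of variable 2: 3, 1, 6, 2, 4, 5
d = r₁ − r₂: 0, 1, -2, -1, 1, 1
d²: 0, 1, 4, 1, 1, 1; Σd² = 8
ρ = 1 − 6·8/(6·35) = 1 − 48/210 = 0.771

0.771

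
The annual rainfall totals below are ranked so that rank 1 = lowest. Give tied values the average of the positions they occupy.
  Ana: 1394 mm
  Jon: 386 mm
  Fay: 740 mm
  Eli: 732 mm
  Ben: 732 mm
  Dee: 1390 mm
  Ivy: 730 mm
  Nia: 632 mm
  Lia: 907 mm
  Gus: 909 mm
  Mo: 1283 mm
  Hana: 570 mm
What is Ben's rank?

Sorted (ascending): 386, 570, 632, 730, 732, 732, 740, 907, 909, 1283, 1390, 1394
The 2 values of 732 occupy positions 5–6 → average rank (5+6)/2 = 5.5.
Ben has value 732 mm → rank 5.5.

5.5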